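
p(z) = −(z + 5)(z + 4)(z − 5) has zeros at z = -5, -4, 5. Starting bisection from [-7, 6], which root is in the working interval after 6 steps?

m = -0.5, p(m) = 86.625 (+); new bracket [-0.5, 6]
m = 2.75, p(m) = 117.703125 (+); new bracket [2.75, 6]
m = 4.375, p(m) = 49.072266 (+); new bracket [4.375, 6]
m = 5.1875, p(m) = -17.5496 (−); new bracket [4.375, 5.1875]
m = 4.78125, p(m) = 18.7888 (+); new bracket [4.78125, 5.1875]
m = 4.984375, p(m) = 1.4016 (+); new bracket [4.984375, 5.1875]

5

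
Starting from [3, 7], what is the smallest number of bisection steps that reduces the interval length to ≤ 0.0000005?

23

Width after n steps is 4/2^n. Need 2^n ≥ 4/0.0000005 = 8000000.
2^22 = 4194304 < 8000000 ≤ 2^23 = 8388608, so n = 23.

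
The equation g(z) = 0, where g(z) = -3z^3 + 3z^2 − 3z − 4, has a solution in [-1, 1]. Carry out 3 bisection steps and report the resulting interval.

m = 0, g(m) = -4 (−); new bracket [-1, 0]
m = -0.5, g(m) = -1.375 (−); new bracket [-1, -0.5]
m = -0.75, g(m) = 1.203125 (+); new bracket [-0.75, -0.5]

[-0.75, -0.5]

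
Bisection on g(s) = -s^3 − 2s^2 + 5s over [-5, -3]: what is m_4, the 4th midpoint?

-3.375

m = -4, g(m) = 12 (+); new bracket [-4, -3]
m = -3.5, g(m) = 0.875 (+); new bracket [-3.5, -3]
m = -3.25, g(m) = -3.046875 (−); new bracket [-3.5, -3.25]
m = -3.375, g(m) = -1.2129 (−); new bracket [-3.5, -3.375]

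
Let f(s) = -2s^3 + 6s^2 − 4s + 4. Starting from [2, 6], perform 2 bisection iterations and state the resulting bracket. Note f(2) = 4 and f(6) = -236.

[2, 3]

midpoint 4: f = -44 < 0 → [2, 4]
midpoint 3: f = -8 < 0 → [2, 3]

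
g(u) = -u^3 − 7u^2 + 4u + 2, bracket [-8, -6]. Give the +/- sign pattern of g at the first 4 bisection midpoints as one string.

m = -7, g(m) = -26 (−); new bracket [-8, -7]
m = -7.5, g(m) = 0.125 (+); new bracket [-7.5, -7]
m = -7.25, g(m) = -13.859375 (−); new bracket [-7.5, -7.25]
m = -7.375, g(m) = -7.1035 (−); new bracket [-7.5, -7.375]

-+--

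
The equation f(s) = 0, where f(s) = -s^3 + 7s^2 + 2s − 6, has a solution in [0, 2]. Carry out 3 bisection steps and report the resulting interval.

[0.75, 1]

m = 1, f(m) = 2 (+); new bracket [0, 1]
m = 0.5, f(m) = -3.375 (−); new bracket [0.5, 1]
m = 0.75, f(m) = -0.984375 (−); new bracket [0.75, 1]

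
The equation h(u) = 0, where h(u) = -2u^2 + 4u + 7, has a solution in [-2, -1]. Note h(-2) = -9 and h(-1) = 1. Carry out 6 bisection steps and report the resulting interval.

midpoint -1.5: h = -3.5 < 0 → [-1.5, -1]
midpoint -1.25: h = -1.125 < 0 → [-1.25, -1]
midpoint -1.125: h = -0.03125 < 0 → [-1.125, -1]
midpoint -1.0625: h = 0.4922 > 0 → [-1.125, -1.0625]
midpoint -1.09375: h = 0.2324 > 0 → [-1.125, -1.09375]
midpoint -1.109375: h = 0.1011 > 0 → [-1.125, -1.109375]

[-1.125, -1.109375]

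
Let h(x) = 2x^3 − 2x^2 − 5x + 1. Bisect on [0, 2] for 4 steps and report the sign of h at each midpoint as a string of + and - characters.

midpoint 1: h = -4 < 0 → [0, 1]
midpoint 0.5: h = -1.75 < 0 → [0, 0.5]
midpoint 0.25: h = -0.34375 < 0 → [0, 0.25]
midpoint 0.125: h = 0.3477 > 0 → [0.125, 0.25]

---+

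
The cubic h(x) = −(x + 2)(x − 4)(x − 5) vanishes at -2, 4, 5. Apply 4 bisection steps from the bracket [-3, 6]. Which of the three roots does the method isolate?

m = 1.5, h(m) = -30.625 (−); new bracket [-3, 1.5]
m = -0.75, h(m) = -34.140625 (−); new bracket [-3, -0.75]
m = -1.875, h(m) = -5.048828 (−); new bracket [-3, -1.875]
m = -2.4375, h(m) = 20.947 (+); new bracket [-2.4375, -1.875]

-2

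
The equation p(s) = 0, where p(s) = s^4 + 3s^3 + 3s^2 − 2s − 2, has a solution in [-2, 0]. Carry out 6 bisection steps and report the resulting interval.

s = -1 gives p = 1, positive; keep [-1, 0]
s = -0.5 gives p = -0.5625, negative; keep [-1, -0.5]
s = -0.75 gives p = 0.238281, positive; keep [-0.75, -0.5]
s = -0.625 gives p = -0.158, negative; keep [-0.75, -0.625]
s = -0.6875 gives p = 0.0415, positive; keep [-0.6875, -0.625]
s = -0.65625 gives p = -0.0579, negative; keep [-0.6875, -0.65625]

[-0.6875, -0.65625]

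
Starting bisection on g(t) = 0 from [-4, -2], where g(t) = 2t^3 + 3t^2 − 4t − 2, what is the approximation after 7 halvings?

-2.203125

midpoint -3: g = -17 < 0 → [-3, -2]
midpoint -2.5: g = -4.5 < 0 → [-2.5, -2]
midpoint -2.25: g = -0.59375 < 0 → [-2.25, -2]
midpoint -2.125: g = 0.8555 > 0 → [-2.25, -2.125]
midpoint -2.1875: g = 0.1704 > 0 → [-2.25, -2.1875]
midpoint -2.21875: g = -0.2016 < 0 → [-2.21875, -2.1875]
midpoint -2.203125: g = -0.0131 < 0 → [-2.203125, -2.1875]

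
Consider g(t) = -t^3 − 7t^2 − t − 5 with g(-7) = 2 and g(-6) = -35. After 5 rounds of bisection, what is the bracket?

[-6.96875, -6.9375]

g(-6.5) = -19.625 < 0, so the root lies in [-7, -6.5]
g(-6.75) = -9.640625 < 0, so the root lies in [-7, -6.75]
g(-6.875) = -4.033203 < 0, so the root lies in [-7, -6.875]
g(-6.9375) = -1.0706 < 0, so the root lies in [-7, -6.9375]
g(-6.96875) = 0.4511 > 0, so the root lies in [-6.96875, -6.9375]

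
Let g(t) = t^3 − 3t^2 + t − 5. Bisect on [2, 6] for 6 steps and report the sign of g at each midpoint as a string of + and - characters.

m = 4, g(m) = 15 (+); new bracket [2, 4]
m = 3, g(m) = -2 (−); new bracket [3, 4]
m = 3.5, g(m) = 4.625 (+); new bracket [3, 3.5]
m = 3.25, g(m) = 0.8906 (+); new bracket [3, 3.25]
m = 3.125, g(m) = -0.6543 (−); new bracket [3.125, 3.25]
m = 3.1875, g(m) = 0.0925 (+); new bracket [3.125, 3.1875]

+-++-+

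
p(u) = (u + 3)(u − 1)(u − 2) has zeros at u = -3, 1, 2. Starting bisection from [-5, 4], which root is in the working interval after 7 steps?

-3

midpoint -0.5: p = 9.375 > 0 → [-5, -0.5]
midpoint -2.75: p = 4.453125 > 0 → [-5, -2.75]
midpoint -3.875: p = -25.060547 < 0 → [-3.875, -2.75]
midpoint -3.3125: p = -7.1594 < 0 → [-3.3125, -2.75]
midpoint -3.03125: p = -0.6338 < 0 → [-3.03125, -2.75]
midpoint -2.890625: p = 2.0811 > 0 → [-3.03125, -2.890625]
midpoint -2.9609375: p = 0.7676 > 0 → [-3.03125, -2.9609375]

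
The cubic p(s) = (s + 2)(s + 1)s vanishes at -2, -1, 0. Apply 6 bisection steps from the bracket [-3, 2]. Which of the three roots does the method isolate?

0

midpoint -0.5: p = -0.375 < 0 → [-0.5, 2]
midpoint 0.75: p = 3.609375 > 0 → [-0.5, 0.75]
midpoint 0.125: p = 0.298828 > 0 → [-0.5, 0.125]
midpoint -0.1875: p = -0.2761 < 0 → [-0.1875, 0.125]
midpoint -0.03125: p = -0.0596 < 0 → [-0.03125, 0.125]
midpoint 0.046875: p = 0.1004 > 0 → [-0.03125, 0.046875]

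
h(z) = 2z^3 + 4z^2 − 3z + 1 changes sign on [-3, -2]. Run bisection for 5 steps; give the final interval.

[-2.65625, -2.625]

z = -2.5 gives h = 2.25, positive; keep [-3, -2.5]
z = -2.75 gives h = -2.09375, negative; keep [-2.75, -2.5]
z = -2.625 gives h = 0.261719, positive; keep [-2.75, -2.625]
z = -2.6875 gives h = -0.8687, negative; keep [-2.6875, -2.625]
z = -2.65625 gives h = -0.2918, negative; keep [-2.65625, -2.625]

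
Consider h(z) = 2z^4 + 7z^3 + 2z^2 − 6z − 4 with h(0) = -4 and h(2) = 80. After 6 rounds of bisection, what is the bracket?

h(1) = 1 > 0, so the root lies in [0, 1]
h(0.5) = -5.5 < 0, so the root lies in [0.5, 1]
h(0.75) = -3.789062 < 0, so the root lies in [0.75, 1]
h(0.875) = -1.8569 < 0, so the root lies in [0.875, 1]
h(0.9375) = -0.5544 < 0, so the root lies in [0.9375, 1]
h(0.96875) = 0.19 > 0, so the root lies in [0.9375, 0.96875]

[0.9375, 0.96875]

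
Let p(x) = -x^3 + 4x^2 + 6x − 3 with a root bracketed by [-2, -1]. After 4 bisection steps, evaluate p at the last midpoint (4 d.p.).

-0.3889

x = -1.5 gives p = 0.375, positive; keep [-1.5, -1]
x = -1.25 gives p = -2.296875, negative; keep [-1.5, -1.25]
x = -1.375 gives p = -1.087891, negative; keep [-1.5, -1.375]
x = -1.4375 gives p = -0.3889, negative; keep [-1.5, -1.4375]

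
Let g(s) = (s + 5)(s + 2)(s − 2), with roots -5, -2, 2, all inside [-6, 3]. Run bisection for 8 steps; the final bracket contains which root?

g(-1.5) = -6.125 < 0, so the root lies in [-1.5, 3]
g(0.75) = -19.765625 < 0, so the root lies in [0.75, 3]
g(1.875) = -3.330078 < 0, so the root lies in [1.875, 3]
g(2.4375) = 14.4392 > 0, so the root lies in [1.875, 2.4375]
g(2.15625) = 4.6474 > 0, so the root lies in [1.875, 2.15625]
g(2.015625) = 0.4402 > 0, so the root lies in [1.875, 2.015625]
g(1.9453125) = -1.4985 < 0, so the root lies in [1.9453125, 2.015625]
g(1.98046875) = -0.5427 < 0, so the root lies in [1.98046875, 2.015625]

2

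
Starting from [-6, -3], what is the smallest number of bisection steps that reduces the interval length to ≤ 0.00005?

16

Width after n steps is 3/2^n. Need 2^n ≥ 3/0.00005 = 60000.
2^15 = 32768 < 60000 ≤ 2^16 = 65536, so n = 16.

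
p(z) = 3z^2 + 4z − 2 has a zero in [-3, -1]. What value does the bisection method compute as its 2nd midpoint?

z = -2 gives p = 2, positive; keep [-2, -1]
z = -1.5 gives p = -1.25, negative; keep [-2, -1.5]

-1.5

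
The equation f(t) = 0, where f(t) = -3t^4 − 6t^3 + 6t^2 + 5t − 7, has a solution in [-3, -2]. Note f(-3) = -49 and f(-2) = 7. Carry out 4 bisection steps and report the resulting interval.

m = -2.5, f(m) = -5.4375 (−); new bracket [-2.5, -2]
m = -2.25, f(m) = 3.582031 (+); new bracket [-2.5, -2.25]
m = -2.375, f(m) = -0.102295 (−); new bracket [-2.375, -2.25]
m = -2.3125, f(m) = 1.9299 (+); new bracket [-2.375, -2.3125]

[-2.375, -2.3125]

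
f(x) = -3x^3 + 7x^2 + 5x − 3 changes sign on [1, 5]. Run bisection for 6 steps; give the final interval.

[2.75, 2.8125]

f(3) = -6 < 0, so the root lies in [1, 3]
f(2) = 11 > 0, so the root lies in [2, 3]
f(2.5) = 6.375 > 0, so the root lies in [2.5, 3]
f(2.75) = 1.2969 > 0, so the root lies in [2.75, 3]
f(2.875) = -2.0566 < 0, so the root lies in [2.75, 2.875]
f(2.8125) = -0.3083 < 0, so the root lies in [2.75, 2.8125]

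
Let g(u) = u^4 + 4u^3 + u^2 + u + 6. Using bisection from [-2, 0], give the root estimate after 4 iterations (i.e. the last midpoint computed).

-1.375

u = -1 gives g = 3, positive; keep [-2, -1]
u = -1.5 gives g = -1.6875, negative; keep [-1.5, -1]
u = -1.25 gives g = 0.941406, positive; keep [-1.5, -1.25]
u = -1.375 gives g = -0.3083, negative; keep [-1.375, -1.25]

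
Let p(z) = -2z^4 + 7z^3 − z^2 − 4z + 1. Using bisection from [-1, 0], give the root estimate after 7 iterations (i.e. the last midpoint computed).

midpoint -0.5: p = 1.75 > 0 → [-1, -0.5]
midpoint -0.75: p = -0.148438 < 0 → [-0.75, -0.5]
midpoint -0.625: p = 1.095215 > 0 → [-0.75, -0.625]
midpoint -0.6875: p = 0.5559 > 0 → [-0.75, -0.6875]
midpoint -0.71875: p = 0.2255 > 0 → [-0.75, -0.71875]
midpoint -0.734375: p = 0.0441 > 0 → [-0.75, -0.734375]
midpoint -0.7421875: p = -0.0507 < 0 → [-0.7421875, -0.734375]

-0.7421875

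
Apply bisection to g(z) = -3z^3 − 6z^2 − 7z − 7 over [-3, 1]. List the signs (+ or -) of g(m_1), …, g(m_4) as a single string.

m = -1, g(m) = -3 (−); new bracket [-3, -1]
m = -2, g(m) = 7 (+); new bracket [-2, -1]
m = -1.5, g(m) = 0.125 (+); new bracket [-1.5, -1]
m = -1.25, g(m) = -1.7656 (−); new bracket [-1.5, -1.25]

-++-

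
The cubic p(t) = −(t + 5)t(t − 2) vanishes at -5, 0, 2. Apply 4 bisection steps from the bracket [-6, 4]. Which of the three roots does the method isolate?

-5

t = -1 gives p = -12, negative; keep [-6, -1]
t = -3.5 gives p = -28.875, negative; keep [-6, -3.5]
t = -4.75 gives p = -8.015625, negative; keep [-6, -4.75]
t = -5.375 gives p = 14.8652, positive; keep [-5.375, -4.75]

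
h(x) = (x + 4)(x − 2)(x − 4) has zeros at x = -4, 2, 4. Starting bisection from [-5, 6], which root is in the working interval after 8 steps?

-4

h(0.5) = 23.625 > 0, so the root lies in [-5, 0.5]
h(-2.25) = 46.484375 > 0, so the root lies in [-5, -2.25]
h(-3.625) = 16.083984 > 0, so the root lies in [-5, -3.625]
h(-4.3125) = -16.3977 < 0, so the root lies in [-4.3125, -3.625]
h(-3.96875) = 1.4864 > 0, so the root lies in [-4.3125, -3.96875]
h(-4.140625) = -7.0296 < 0, so the root lies in [-4.140625, -3.96875]
h(-4.0546875) = -2.667 < 0, so the root lies in [-4.0546875, -3.96875]
h(-4.01171875) = -0.5644 < 0, so the root lies in [-4.01171875, -3.96875]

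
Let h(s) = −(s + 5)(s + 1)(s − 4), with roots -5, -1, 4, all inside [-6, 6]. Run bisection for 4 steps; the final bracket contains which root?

m = 0, h(m) = 20 (+); new bracket [0, 6]
m = 3, h(m) = 32 (+); new bracket [3, 6]
m = 4.5, h(m) = -26.125 (−); new bracket [3, 4.5]
m = 3.75, h(m) = 10.3906 (+); new bracket [3.75, 4.5]

4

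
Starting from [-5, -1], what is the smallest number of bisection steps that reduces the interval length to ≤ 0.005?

10

Width after n steps is 4/2^n. Need 2^n ≥ 4/0.005 = 800.
2^9 = 512 < 800 ≤ 2^10 = 1024, so n = 10.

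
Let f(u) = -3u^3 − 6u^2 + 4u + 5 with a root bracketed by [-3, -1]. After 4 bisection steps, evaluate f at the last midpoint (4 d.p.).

u = -2 gives f = -3, negative; keep [-3, -2]
u = -2.5 gives f = 4.375, positive; keep [-2.5, -2]
u = -2.25 gives f = -0.203125, negative; keep [-2.5, -2.25]
u = -2.375 gives f = 1.8457, positive; keep [-2.375, -2.25]

1.8457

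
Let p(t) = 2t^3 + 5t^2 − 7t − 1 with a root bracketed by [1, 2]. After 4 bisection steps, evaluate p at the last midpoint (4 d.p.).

midpoint 1.5: p = 6.5 > 0 → [1, 1.5]
midpoint 1.25: p = 1.96875 > 0 → [1, 1.25]
midpoint 1.125: p = 0.300781 > 0 → [1, 1.125]
midpoint 1.0625: p = -0.394 < 0 → [1.0625, 1.125]

-0.3940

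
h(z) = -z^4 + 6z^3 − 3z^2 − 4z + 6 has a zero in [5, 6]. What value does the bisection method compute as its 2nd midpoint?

5.25

m = 5.5, h(m) = -23.5625 (−); new bracket [5, 5.5]
m = 5.25, h(m) = 10.839844 (+); new bracket [5.25, 5.5]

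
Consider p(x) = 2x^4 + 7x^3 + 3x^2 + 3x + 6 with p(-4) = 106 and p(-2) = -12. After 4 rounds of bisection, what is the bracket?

p(-3) = -3 < 0, so the root lies in [-4, -3]
p(-3.5) = 32.25 > 0, so the root lies in [-3.5, -3]
p(-3.25) = 10.773438 > 0, so the root lies in [-3.25, -3]
p(-3.125) = 3.0337 > 0, so the root lies in [-3.125, -3]

[-3.125, -3]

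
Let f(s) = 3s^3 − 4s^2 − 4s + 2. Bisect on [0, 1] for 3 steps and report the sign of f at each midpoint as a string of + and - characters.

midpoint 0.5: f = -0.625 < 0 → [0, 0.5]
midpoint 0.25: f = 0.796875 > 0 → [0.25, 0.5]
midpoint 0.375: f = 0.095703 > 0 → [0.375, 0.5]

-++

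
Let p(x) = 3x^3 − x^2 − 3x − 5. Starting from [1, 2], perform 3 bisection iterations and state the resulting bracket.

x = 1.5 gives p = -1.625, negative; keep [1.5, 2]
x = 1.75 gives p = 2.765625, positive; keep [1.5, 1.75]
x = 1.625 gives p = 0.357422, positive; keep [1.5, 1.625]

[1.5, 1.625]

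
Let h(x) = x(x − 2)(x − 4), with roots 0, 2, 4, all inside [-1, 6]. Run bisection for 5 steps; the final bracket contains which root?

x = 2.5 gives h = -1.875, negative; keep [2.5, 6]
x = 4.25 gives h = 2.390625, positive; keep [2.5, 4.25]
x = 3.375 gives h = -2.900391, negative; keep [3.375, 4.25]
x = 3.8125 gives h = -1.2957, negative; keep [3.8125, 4.25]
x = 4.03125 gives h = 0.2559, positive; keep [3.8125, 4.03125]

4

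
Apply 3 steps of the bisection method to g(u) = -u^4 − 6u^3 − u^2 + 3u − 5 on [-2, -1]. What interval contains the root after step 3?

u = -1.5 gives g = 3.4375, positive; keep [-1.5, -1]
u = -1.25 gives g = -1.035156, negative; keep [-1.5, -1.25]
u = -1.375 gives g = 1.007568, positive; keep [-1.375, -1.25]

[-1.375, -1.25]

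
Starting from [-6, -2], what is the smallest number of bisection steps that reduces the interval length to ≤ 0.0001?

16

Width after n steps is 4/2^n. Need 2^n ≥ 4/0.0001 = 40000.
2^15 = 32768 < 40000 ≤ 2^16 = 65536, so n = 16.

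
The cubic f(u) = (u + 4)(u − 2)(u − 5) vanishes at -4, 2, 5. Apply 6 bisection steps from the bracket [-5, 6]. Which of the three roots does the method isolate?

-4

f(0.5) = 30.375 > 0, so the root lies in [-5, 0.5]
f(-2.25) = 53.921875 > 0, so the root lies in [-5, -2.25]
f(-3.625) = 18.193359 > 0, so the root lies in [-5, -3.625]
f(-4.3125) = -18.3704 < 0, so the root lies in [-4.3125, -3.625]
f(-3.96875) = 1.6729 > 0, so the root lies in [-4.3125, -3.96875]
f(-4.140625) = -7.8932 < 0, so the root lies in [-4.140625, -3.96875]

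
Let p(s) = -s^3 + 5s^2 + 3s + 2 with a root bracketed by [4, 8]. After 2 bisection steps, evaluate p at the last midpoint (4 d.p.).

17.0000

s = 6 gives p = -16, negative; keep [4, 6]
s = 5 gives p = 17, positive; keep [5, 6]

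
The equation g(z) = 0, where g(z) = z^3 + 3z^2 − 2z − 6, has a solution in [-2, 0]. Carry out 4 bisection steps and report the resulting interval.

[-1.5, -1.375]

g(-1) = -2 < 0, so the root lies in [-2, -1]
g(-1.5) = 0.375 > 0, so the root lies in [-1.5, -1]
g(-1.25) = -0.765625 < 0, so the root lies in [-1.5, -1.25]
g(-1.375) = -0.1777 < 0, so the root lies in [-1.5, -1.375]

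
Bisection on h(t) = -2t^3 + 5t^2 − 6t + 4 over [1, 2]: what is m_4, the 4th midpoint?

midpoint 1.5: h = -0.5 < 0 → [1, 1.5]
midpoint 1.25: h = 0.40625 > 0 → [1.25, 1.5]
midpoint 1.375: h = 0.003906 > 0 → [1.375, 1.5]
midpoint 1.4375: h = -0.2339 < 0 → [1.375, 1.4375]

1.4375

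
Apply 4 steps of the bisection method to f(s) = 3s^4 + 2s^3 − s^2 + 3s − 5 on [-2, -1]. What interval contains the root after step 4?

[-1.6875, -1.625]

f(-1.5) = -3.3125 < 0, so the root lies in [-2, -1.5]
f(-1.75) = 4.105469 > 0, so the root lies in [-1.75, -1.5]
f(-1.625) = -0.178955 < 0, so the root lies in [-1.75, -1.625]
f(-1.6875) = 1.8064 > 0, so the root lies in [-1.6875, -1.625]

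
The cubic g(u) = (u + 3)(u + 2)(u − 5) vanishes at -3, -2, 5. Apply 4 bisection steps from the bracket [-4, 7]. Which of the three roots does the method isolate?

m = 1.5, g(m) = -55.125 (−); new bracket [1.5, 7]
m = 4.25, g(m) = -33.984375 (−); new bracket [4.25, 7]
m = 5.625, g(m) = 41.103516 (+); new bracket [4.25, 5.625]
m = 4.9375, g(m) = -3.4417 (−); new bracket [4.9375, 5.625]

5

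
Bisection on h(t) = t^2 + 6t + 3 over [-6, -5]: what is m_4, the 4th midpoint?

h(-5.5) = 0.25 > 0, so the root lies in [-5.5, -5]
h(-5.25) = -0.9375 < 0, so the root lies in [-5.5, -5.25]
h(-5.375) = -0.359375 < 0, so the root lies in [-5.5, -5.375]
h(-5.4375) = -0.0586 < 0, so the root lies in [-5.5, -5.4375]

-5.4375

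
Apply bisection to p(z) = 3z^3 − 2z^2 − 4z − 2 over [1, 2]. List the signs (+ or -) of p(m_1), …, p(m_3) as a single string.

p(1.5) = -2.375 < 0, so the root lies in [1.5, 2]
p(1.75) = 0.953125 > 0, so the root lies in [1.5, 1.75]
p(1.625) = -0.908203 < 0, so the root lies in [1.625, 1.75]

-+-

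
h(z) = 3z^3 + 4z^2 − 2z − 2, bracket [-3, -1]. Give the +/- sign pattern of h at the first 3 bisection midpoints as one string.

--+

m = -2, h(m) = -6 (−); new bracket [-2, -1]
m = -1.5, h(m) = -0.125 (−); new bracket [-1.5, -1]
m = -1.25, h(m) = 0.890625 (+); new bracket [-1.5, -1.25]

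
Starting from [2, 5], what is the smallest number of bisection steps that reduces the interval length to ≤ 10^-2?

9

Width after n steps is 3/2^n. Need 2^n ≥ 3/10^-2 = 300.
2^8 = 256 < 300 ≤ 2^9 = 512, so n = 9.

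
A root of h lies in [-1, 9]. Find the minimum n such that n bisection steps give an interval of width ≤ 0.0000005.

25

Width after n steps is 10/2^n. Need 2^n ≥ 10/0.0000005 = 20000000.
2^24 = 16777216 < 20000000 ≤ 2^25 = 33554432, so n = 25.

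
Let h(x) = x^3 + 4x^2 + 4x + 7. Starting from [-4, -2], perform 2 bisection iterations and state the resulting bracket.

h(-3) = 4 > 0, so the root lies in [-4, -3]
h(-3.5) = -0.875 < 0, so the root lies in [-3.5, -3]

[-3.5, -3]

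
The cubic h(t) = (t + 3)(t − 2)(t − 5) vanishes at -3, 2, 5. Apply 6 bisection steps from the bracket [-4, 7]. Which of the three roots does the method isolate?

-3

t = 1.5 gives h = 7.875, positive; keep [-4, 1.5]
t = -1.25 gives h = 35.546875, positive; keep [-4, -1.25]
t = -2.625 gives h = 13.224609, positive; keep [-4, -2.625]
t = -3.3125 gives h = -13.8, negative; keep [-3.3125, -2.625]
t = -2.96875 gives h = 1.2373, positive; keep [-3.3125, -2.96875]
t = -3.140625 gives h = -5.8849, negative; keep [-3.140625, -2.96875]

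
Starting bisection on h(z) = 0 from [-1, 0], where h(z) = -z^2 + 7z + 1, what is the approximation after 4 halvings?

-0.1875

midpoint -0.5: h = -2.75 < 0 → [-0.5, 0]
midpoint -0.25: h = -0.8125 < 0 → [-0.25, 0]
midpoint -0.125: h = 0.109375 > 0 → [-0.25, -0.125]
midpoint -0.1875: h = -0.3477 < 0 → [-0.1875, -0.125]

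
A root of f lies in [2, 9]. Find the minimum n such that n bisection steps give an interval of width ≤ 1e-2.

Width after n steps is 7/2^n. Need 2^n ≥ 7/1e-2 = 700.
2^9 = 512 < 700 ≤ 2^10 = 1024, so n = 10.

10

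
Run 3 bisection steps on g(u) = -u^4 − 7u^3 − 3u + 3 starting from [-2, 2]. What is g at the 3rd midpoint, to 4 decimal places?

g(0) = 3 > 0, so the root lies in [0, 2]
g(1) = -8 < 0, so the root lies in [0, 1]
g(0.5) = 0.5625 > 0, so the root lies in [0.5, 1]

0.5625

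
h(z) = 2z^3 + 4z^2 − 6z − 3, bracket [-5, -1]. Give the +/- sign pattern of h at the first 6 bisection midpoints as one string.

-+++-+

h(-3) = -3 < 0, so the root lies in [-3, -1]
h(-2) = 9 > 0, so the root lies in [-3, -2]
h(-2.5) = 5.75 > 0, so the root lies in [-3, -2.5]
h(-2.75) = 2.1562 > 0, so the root lies in [-3, -2.75]
h(-2.875) = -0.2148 < 0, so the root lies in [-2.875, -2.75]
h(-2.8125) = 1.021 > 0, so the root lies in [-2.875, -2.8125]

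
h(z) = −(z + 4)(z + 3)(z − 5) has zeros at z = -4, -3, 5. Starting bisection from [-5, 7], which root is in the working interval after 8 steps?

5

midpoint 1: h = 80 > 0 → [1, 7]
midpoint 4: h = 56 > 0 → [4, 7]
midpoint 5.5: h = -40.375 < 0 → [4, 5.5]
midpoint 4.75: h = 16.9531 > 0 → [4.75, 5.5]
midpoint 5.125: h = -9.2676 < 0 → [4.75, 5.125]
midpoint 4.9375: h = 4.4338 > 0 → [4.9375, 5.125]
midpoint 5.03125: h = -2.2666 < 0 → [4.9375, 5.03125]
midpoint 4.984375: h = 1.1209 > 0 → [4.984375, 5.03125]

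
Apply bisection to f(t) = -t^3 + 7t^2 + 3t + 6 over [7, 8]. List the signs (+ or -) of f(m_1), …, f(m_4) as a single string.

+---

m = 7.5, f(m) = 0.375 (+); new bracket [7.5, 8]
m = 7.75, f(m) = -15.796875 (−); new bracket [7.5, 7.75]
m = 7.625, f(m) = -7.462891 (−); new bracket [7.5, 7.625]
m = 7.5625, f(m) = -3.4827 (−); new bracket [7.5, 7.5625]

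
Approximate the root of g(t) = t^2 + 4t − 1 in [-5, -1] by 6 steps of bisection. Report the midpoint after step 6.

t = -3 gives g = -4, negative; keep [-5, -3]
t = -4 gives g = -1, negative; keep [-5, -4]
t = -4.5 gives g = 1.25, positive; keep [-4.5, -4]
t = -4.25 gives g = 0.0625, positive; keep [-4.25, -4]
t = -4.125 gives g = -0.4844, negative; keep [-4.25, -4.125]
t = -4.1875 gives g = -0.2148, negative; keep [-4.25, -4.1875]

-4.1875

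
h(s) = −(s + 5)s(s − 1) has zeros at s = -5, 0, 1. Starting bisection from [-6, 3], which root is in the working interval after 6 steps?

m = -1.5, h(m) = -13.125 (−); new bracket [-6, -1.5]
m = -3.75, h(m) = -22.265625 (−); new bracket [-6, -3.75]
m = -4.875, h(m) = -3.580078 (−); new bracket [-6, -4.875]
m = -5.4375, h(m) = 15.3142 (+); new bracket [-5.4375, -4.875]
m = -5.15625, h(m) = 4.9599 (+); new bracket [-5.15625, -4.875]
m = -5.015625, h(m) = 0.4714 (+); new bracket [-5.015625, -4.875]

-5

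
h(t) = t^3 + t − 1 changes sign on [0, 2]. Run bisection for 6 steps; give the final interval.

t = 1 gives h = 1, positive; keep [0, 1]
t = 0.5 gives h = -0.375, negative; keep [0.5, 1]
t = 0.75 gives h = 0.171875, positive; keep [0.5, 0.75]
t = 0.625 gives h = -0.1309, negative; keep [0.625, 0.75]
t = 0.6875 gives h = 0.0125, positive; keep [0.625, 0.6875]
t = 0.65625 gives h = -0.0611, negative; keep [0.65625, 0.6875]

[0.65625, 0.6875]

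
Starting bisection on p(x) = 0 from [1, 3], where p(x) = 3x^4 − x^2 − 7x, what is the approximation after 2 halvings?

1.5

x = 2 gives p = 30, positive; keep [1, 2]
x = 1.5 gives p = 2.4375, positive; keep [1, 1.5]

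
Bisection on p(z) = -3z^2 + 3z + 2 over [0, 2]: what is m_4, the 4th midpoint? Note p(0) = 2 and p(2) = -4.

1.375

m = 1, p(m) = 2 (+); new bracket [1, 2]
m = 1.5, p(m) = -0.25 (−); new bracket [1, 1.5]
m = 1.25, p(m) = 1.0625 (+); new bracket [1.25, 1.5]
m = 1.375, p(m) = 0.4531 (+); new bracket [1.375, 1.5]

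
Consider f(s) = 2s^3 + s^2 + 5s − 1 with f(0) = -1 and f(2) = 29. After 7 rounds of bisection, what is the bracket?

s = 1 gives f = 7, positive; keep [0, 1]
s = 0.5 gives f = 2, positive; keep [0, 0.5]
s = 0.25 gives f = 0.34375, positive; keep [0, 0.25]
s = 0.125 gives f = -0.3555, negative; keep [0.125, 0.25]
s = 0.1875 gives f = -0.0142, negative; keep [0.1875, 0.25]
s = 0.21875 gives f = 0.1625, positive; keep [0.1875, 0.21875]
s = 0.203125 gives f = 0.0736, positive; keep [0.1875, 0.203125]

[0.1875, 0.203125]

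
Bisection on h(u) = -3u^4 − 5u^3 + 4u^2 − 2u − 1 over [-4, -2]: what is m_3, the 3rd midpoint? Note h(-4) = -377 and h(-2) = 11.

midpoint -3: h = -67 < 0 → [-3, -2]
midpoint -2.5: h = -10.0625 < 0 → [-2.5, -2]
midpoint -2.25: h = 3.816406 > 0 → [-2.5, -2.25]

-2.25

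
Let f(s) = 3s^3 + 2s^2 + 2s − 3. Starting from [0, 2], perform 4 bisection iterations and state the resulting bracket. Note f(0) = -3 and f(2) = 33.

s = 1 gives f = 4, positive; keep [0, 1]
s = 0.5 gives f = -1.125, negative; keep [0.5, 1]
s = 0.75 gives f = 0.890625, positive; keep [0.5, 0.75]
s = 0.625 gives f = -0.2363, negative; keep [0.625, 0.75]

[0.625, 0.75]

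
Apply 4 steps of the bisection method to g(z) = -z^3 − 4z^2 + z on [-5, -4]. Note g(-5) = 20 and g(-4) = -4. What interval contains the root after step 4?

[-4.25, -4.1875]

z = -4.5 gives g = 5.625, positive; keep [-4.5, -4]
z = -4.25 gives g = 0.265625, positive; keep [-4.25, -4]
z = -4.125 gives g = -1.998047, negative; keep [-4.25, -4.125]
z = -4.1875 gives g = -0.8997, negative; keep [-4.25, -4.1875]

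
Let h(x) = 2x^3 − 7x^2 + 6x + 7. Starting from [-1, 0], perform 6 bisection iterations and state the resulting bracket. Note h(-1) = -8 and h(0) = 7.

[-0.640625, -0.625]

m = -0.5, h(m) = 2 (+); new bracket [-1, -0.5]
m = -0.75, h(m) = -2.28125 (−); new bracket [-0.75, -0.5]
m = -0.625, h(m) = 0.027344 (+); new bracket [-0.75, -0.625]
m = -0.6875, h(m) = -1.0835 (−); new bracket [-0.6875, -0.625]
m = -0.65625, h(m) = -0.5174 (−); new bracket [-0.65625, -0.625]
m = -0.640625, h(m) = -0.2424 (−); new bracket [-0.640625, -0.625]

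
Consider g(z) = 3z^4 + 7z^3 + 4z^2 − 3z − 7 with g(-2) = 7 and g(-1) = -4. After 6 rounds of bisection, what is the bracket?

[-1.6875, -1.671875]

g(-1.5) = -1.9375 < 0, so the root lies in [-2, -1.5]
g(-1.75) = 1.121094 > 0, so the root lies in [-1.75, -1.5]
g(-1.625) = -0.680908 < 0, so the root lies in [-1.75, -1.625]
g(-1.6875) = 0.1426 > 0, so the root lies in [-1.6875, -1.625]
g(-1.65625) = -0.2873 < 0, so the root lies in [-1.6875, -1.65625]
g(-1.671875) = -0.077 < 0, so the root lies in [-1.6875, -1.671875]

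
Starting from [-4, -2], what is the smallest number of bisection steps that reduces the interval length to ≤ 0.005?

Width after n steps is 2/2^n. Need 2^n ≥ 2/0.005 = 400.
2^8 = 256 < 400 ≤ 2^9 = 512, so n = 9.

9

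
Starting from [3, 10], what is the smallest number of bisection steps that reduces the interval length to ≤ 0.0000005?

Width after n steps is 7/2^n. Need 2^n ≥ 7/0.0000005 = 14000000.
2^23 = 8388608 < 14000000 ≤ 2^24 = 16777216, so n = 24.

24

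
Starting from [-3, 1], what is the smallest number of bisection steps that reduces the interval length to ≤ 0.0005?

Width after n steps is 4/2^n. Need 2^n ≥ 4/0.0005 = 8000.
2^12 = 4096 < 8000 ≤ 2^13 = 8192, so n = 13.

13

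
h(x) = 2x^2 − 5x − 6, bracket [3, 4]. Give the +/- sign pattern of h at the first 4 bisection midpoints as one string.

h(3.5) = 1 > 0, so the root lies in [3, 3.5]
h(3.25) = -1.125 < 0, so the root lies in [3.25, 3.5]
h(3.375) = -0.09375 < 0, so the root lies in [3.375, 3.5]
h(3.4375) = 0.4453 > 0, so the root lies in [3.375, 3.4375]

+--+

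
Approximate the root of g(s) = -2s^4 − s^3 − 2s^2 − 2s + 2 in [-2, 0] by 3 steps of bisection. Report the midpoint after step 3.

-1.25

m = -1, g(m) = 1 (+); new bracket [-2, -1]
m = -1.5, g(m) = -6.25 (−); new bracket [-1.5, -1]
m = -1.25, g(m) = -1.554688 (−); new bracket [-1.25, -1]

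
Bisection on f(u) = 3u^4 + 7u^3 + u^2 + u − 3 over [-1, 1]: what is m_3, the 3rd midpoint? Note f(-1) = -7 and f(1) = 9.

f(0) = -3 < 0, so the root lies in [0, 1]
f(0.5) = -1.1875 < 0, so the root lies in [0.5, 1]
f(0.75) = 2.214844 > 0, so the root lies in [0.5, 0.75]

0.75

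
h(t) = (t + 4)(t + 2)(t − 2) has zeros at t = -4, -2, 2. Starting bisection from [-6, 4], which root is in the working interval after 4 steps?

2

t = -1 gives h = -9, negative; keep [-1, 4]
t = 1.5 gives h = -9.625, negative; keep [1.5, 4]
t = 2.75 gives h = 24.046875, positive; keep [1.5, 2.75]
t = 2.125 gives h = 3.1582, positive; keep [1.5, 2.125]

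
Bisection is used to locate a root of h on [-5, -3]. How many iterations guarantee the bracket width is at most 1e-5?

Width after n steps is 2/2^n. Need 2^n ≥ 2/1e-5 = 200000.
2^17 = 131072 < 200000 ≤ 2^18 = 262144, so n = 18.

18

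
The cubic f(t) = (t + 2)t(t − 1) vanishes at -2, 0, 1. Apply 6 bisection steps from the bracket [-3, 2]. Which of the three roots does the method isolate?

midpoint -0.5: f = 1.125 > 0 → [-3, -0.5]
midpoint -1.75: f = 1.203125 > 0 → [-3, -1.75]
midpoint -2.375: f = -3.005859 < 0 → [-2.375, -1.75]
midpoint -2.0625: f = -0.3948 < 0 → [-2.0625, -1.75]
midpoint -1.90625: f = 0.5194 > 0 → [-2.0625, -1.90625]
midpoint -1.984375: f = 0.0925 > 0 → [-2.0625, -1.984375]

-2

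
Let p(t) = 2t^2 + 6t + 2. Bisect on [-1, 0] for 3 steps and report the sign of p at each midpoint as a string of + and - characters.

-++

m = -0.5, p(m) = -0.5 (−); new bracket [-0.5, 0]
m = -0.25, p(m) = 0.625 (+); new bracket [-0.5, -0.25]
m = -0.375, p(m) = 0.03125 (+); new bracket [-0.5, -0.375]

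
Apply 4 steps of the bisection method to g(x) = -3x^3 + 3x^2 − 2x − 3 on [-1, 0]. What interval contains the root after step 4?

[-0.625, -0.5625]

x = -0.5 gives g = -0.875, negative; keep [-1, -0.5]
x = -0.75 gives g = 1.453125, positive; keep [-0.75, -0.5]
x = -0.625 gives g = 0.154297, positive; keep [-0.625, -0.5]
x = -0.5625 gives g = -0.3918, negative; keep [-0.625, -0.5625]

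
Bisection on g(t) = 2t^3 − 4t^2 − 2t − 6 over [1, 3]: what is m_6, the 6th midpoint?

m = 2, g(m) = -10 (−); new bracket [2, 3]
m = 2.5, g(m) = -4.75 (−); new bracket [2.5, 3]
m = 2.75, g(m) = -0.15625 (−); new bracket [2.75, 3]
m = 2.875, g(m) = 2.7148 (+); new bracket [2.75, 2.875]
m = 2.8125, g(m) = 1.229 (+); new bracket [2.75, 2.8125]
m = 2.78125, g(m) = 0.524 (+); new bracket [2.75, 2.78125]

2.78125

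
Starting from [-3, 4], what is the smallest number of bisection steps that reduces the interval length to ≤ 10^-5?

Width after n steps is 7/2^n. Need 2^n ≥ 7/10^-5 = 700000.
2^19 = 524288 < 700000 ≤ 2^20 = 1048576, so n = 20.

20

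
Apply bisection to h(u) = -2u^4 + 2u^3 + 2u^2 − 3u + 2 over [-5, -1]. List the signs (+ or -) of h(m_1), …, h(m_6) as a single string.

---+--

midpoint -3: h = -187 < 0 → [-3, -1]
midpoint -2: h = -32 < 0 → [-2, -1]
midpoint -1.5: h = -5.875 < 0 → [-1.5, -1]
midpoint -1.25: h = 0.0859 > 0 → [-1.5, -1.25]
midpoint -1.375: h = -2.4419 < 0 → [-1.375, -1.25]
midpoint -1.3125: h = -1.0742 < 0 → [-1.3125, -1.25]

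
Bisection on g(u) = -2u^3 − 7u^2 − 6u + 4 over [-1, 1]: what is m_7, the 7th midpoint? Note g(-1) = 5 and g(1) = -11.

m = 0, g(m) = 4 (+); new bracket [0, 1]
m = 0.5, g(m) = -1 (−); new bracket [0, 0.5]
m = 0.25, g(m) = 2.03125 (+); new bracket [0.25, 0.5]
m = 0.375, g(m) = 0.6602 (+); new bracket [0.375, 0.5]
m = 0.4375, g(m) = -0.1323 (−); new bracket [0.375, 0.4375]
m = 0.40625, g(m) = 0.2731 (+); new bracket [0.40625, 0.4375]
m = 0.421875, g(m) = 0.0727 (+); new bracket [0.421875, 0.4375]

0.421875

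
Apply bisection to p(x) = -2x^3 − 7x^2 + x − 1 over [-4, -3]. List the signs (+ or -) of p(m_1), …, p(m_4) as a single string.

-+-+

m = -3.5, p(m) = -4.5 (−); new bracket [-4, -3.5]
m = -3.75, p(m) = 2.28125 (+); new bracket [-3.75, -3.5]
m = -3.625, p(m) = -1.339844 (−); new bracket [-3.75, -3.625]
m = -3.6875, p(m) = 0.4116 (+); new bracket [-3.6875, -3.625]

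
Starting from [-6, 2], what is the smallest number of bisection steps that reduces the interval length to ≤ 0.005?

Width after n steps is 8/2^n. Need 2^n ≥ 8/0.005 = 1600.
2^10 = 1024 < 1600 ≤ 2^11 = 2048, so n = 11.

11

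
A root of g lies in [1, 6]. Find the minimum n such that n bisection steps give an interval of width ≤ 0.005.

Width after n steps is 5/2^n. Need 2^n ≥ 5/0.005 = 1000.
2^9 = 512 < 1000 ≤ 2^10 = 1024, so n = 10.

10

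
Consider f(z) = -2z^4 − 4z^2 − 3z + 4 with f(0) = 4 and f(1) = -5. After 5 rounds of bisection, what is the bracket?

[0.625, 0.65625]

midpoint 0.5: f = 1.375 > 0 → [0.5, 1]
midpoint 0.75: f = -1.132812 < 0 → [0.5, 0.75]
midpoint 0.625: f = 0.257324 > 0 → [0.625, 0.75]
midpoint 0.6875: f = -0.3999 < 0 → [0.625, 0.6875]
midpoint 0.65625: f = -0.0623 < 0 → [0.625, 0.65625]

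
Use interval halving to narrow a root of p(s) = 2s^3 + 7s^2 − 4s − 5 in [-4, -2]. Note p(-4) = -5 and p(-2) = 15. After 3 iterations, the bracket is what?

[-4, -3.75]

p(-3) = 16 > 0, so the root lies in [-4, -3]
p(-3.5) = 9 > 0, so the root lies in [-4, -3.5]
p(-3.75) = 2.96875 > 0, so the root lies in [-4, -3.75]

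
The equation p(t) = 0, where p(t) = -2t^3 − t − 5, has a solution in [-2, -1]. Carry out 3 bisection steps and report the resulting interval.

t = -1.5 gives p = 3.25, positive; keep [-1.5, -1]
t = -1.25 gives p = 0.15625, positive; keep [-1.25, -1]
t = -1.125 gives p = -1.027344, negative; keep [-1.25, -1.125]

[-1.25, -1.125]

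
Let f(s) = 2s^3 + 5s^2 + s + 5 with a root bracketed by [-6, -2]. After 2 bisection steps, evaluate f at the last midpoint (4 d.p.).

-7.0000

s = -4 gives f = -47, negative; keep [-4, -2]
s = -3 gives f = -7, negative; keep [-3, -2]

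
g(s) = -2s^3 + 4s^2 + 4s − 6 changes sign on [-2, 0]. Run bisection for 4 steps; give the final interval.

[-1.375, -1.25]

midpoint -1: g = -4 < 0 → [-2, -1]
midpoint -1.5: g = 3.75 > 0 → [-1.5, -1]
midpoint -1.25: g = -0.84375 < 0 → [-1.5, -1.25]
midpoint -1.375: g = 1.2617 > 0 → [-1.375, -1.25]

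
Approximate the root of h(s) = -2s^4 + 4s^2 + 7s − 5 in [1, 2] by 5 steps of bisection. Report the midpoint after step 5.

m = 1.5, h(m) = 4.375 (+); new bracket [1.5, 2]
m = 1.75, h(m) = 0.742188 (+); new bracket [1.75, 2]
m = 1.875, h(m) = -2.531738 (−); new bracket [1.75, 1.875]
m = 1.8125, h(m) = -0.7564 (−); new bracket [1.75, 1.8125]
m = 1.78125, h(m) = 0.0262 (+); new bracket [1.78125, 1.8125]

1.78125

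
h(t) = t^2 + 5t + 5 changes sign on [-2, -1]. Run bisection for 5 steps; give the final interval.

[-1.40625, -1.375]

m = -1.5, h(m) = -0.25 (−); new bracket [-1.5, -1]
m = -1.25, h(m) = 0.3125 (+); new bracket [-1.5, -1.25]
m = -1.375, h(m) = 0.015625 (+); new bracket [-1.5, -1.375]
m = -1.4375, h(m) = -0.1211 (−); new bracket [-1.4375, -1.375]
m = -1.40625, h(m) = -0.0537 (−); new bracket [-1.40625, -1.375]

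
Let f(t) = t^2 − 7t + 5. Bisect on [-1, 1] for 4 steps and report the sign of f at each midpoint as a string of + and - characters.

t = 0 gives f = 5, positive; keep [0, 1]
t = 0.5 gives f = 1.75, positive; keep [0.5, 1]
t = 0.75 gives f = 0.3125, positive; keep [0.75, 1]
t = 0.875 gives f = -0.3594, negative; keep [0.75, 0.875]

+++-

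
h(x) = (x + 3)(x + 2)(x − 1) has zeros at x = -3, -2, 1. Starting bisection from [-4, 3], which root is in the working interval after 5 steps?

m = -0.5, h(m) = -5.625 (−); new bracket [-0.5, 3]
m = 1.25, h(m) = 3.453125 (+); new bracket [-0.5, 1.25]
m = 0.375, h(m) = -5.009766 (−); new bracket [0.375, 1.25]
m = 0.8125, h(m) = -2.0105 (−); new bracket [0.8125, 1.25]
m = 1.03125, h(m) = 0.3819 (+); new bracket [0.8125, 1.03125]

1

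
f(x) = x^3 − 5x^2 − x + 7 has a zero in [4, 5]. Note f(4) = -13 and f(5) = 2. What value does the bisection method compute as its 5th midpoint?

x = 4.5 gives f = -7.625, negative; keep [4.5, 5]
x = 4.75 gives f = -3.390625, negative; keep [4.75, 5]
x = 4.875 gives f = -0.845703, negative; keep [4.875, 5]
x = 4.9375 gives f = 0.5388, positive; keep [4.875, 4.9375]
x = 4.90625 gives f = -0.1629, negative; keep [4.90625, 4.9375]

4.90625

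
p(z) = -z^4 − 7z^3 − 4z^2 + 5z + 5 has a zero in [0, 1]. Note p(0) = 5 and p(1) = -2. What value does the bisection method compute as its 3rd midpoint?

m = 0.5, p(m) = 5.5625 (+); new bracket [0.5, 1]
m = 0.75, p(m) = 3.230469 (+); new bracket [0.75, 1]
m = 0.875, p(m) = 1.036865 (+); new bracket [0.875, 1]

0.875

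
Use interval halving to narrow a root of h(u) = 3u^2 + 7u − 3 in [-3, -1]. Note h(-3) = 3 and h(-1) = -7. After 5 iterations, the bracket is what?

midpoint -2: h = -5 < 0 → [-3, -2]
midpoint -2.5: h = -1.75 < 0 → [-3, -2.5]
midpoint -2.75: h = 0.4375 > 0 → [-2.75, -2.5]
midpoint -2.625: h = -0.7031 < 0 → [-2.75, -2.625]
midpoint -2.6875: h = -0.1445 < 0 → [-2.75, -2.6875]

[-2.75, -2.6875]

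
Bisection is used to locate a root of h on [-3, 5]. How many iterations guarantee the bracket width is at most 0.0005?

14

Width after n steps is 8/2^n. Need 2^n ≥ 8/0.0005 = 16000.
2^13 = 8192 < 16000 ≤ 2^14 = 16384, so n = 14.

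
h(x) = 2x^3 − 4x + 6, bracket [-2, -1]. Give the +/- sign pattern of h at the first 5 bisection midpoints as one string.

midpoint -1.5: h = 5.25 > 0 → [-2, -1.5]
midpoint -1.75: h = 2.28125 > 0 → [-2, -1.75]
midpoint -1.875: h = 0.316406 > 0 → [-2, -1.875]
midpoint -1.9375: h = -0.7964 < 0 → [-1.9375, -1.875]
midpoint -1.90625: h = -0.2288 < 0 → [-1.90625, -1.875]

+++--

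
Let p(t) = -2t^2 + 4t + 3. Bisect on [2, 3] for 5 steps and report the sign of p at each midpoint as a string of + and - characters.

midpoint 2.5: p = 0.5 > 0 → [2.5, 3]
midpoint 2.75: p = -1.125 < 0 → [2.5, 2.75]
midpoint 2.625: p = -0.28125 < 0 → [2.5, 2.625]
midpoint 2.5625: p = 0.1172 > 0 → [2.5625, 2.625]
midpoint 2.59375: p = -0.0801 < 0 → [2.5625, 2.59375]

+--+-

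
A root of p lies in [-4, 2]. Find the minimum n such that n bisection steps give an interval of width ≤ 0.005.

Width after n steps is 6/2^n. Need 2^n ≥ 6/0.005 = 1200.
2^10 = 1024 < 1200 ≤ 2^11 = 2048, so n = 11.

11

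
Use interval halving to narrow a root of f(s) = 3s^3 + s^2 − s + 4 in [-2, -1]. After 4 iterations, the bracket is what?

midpoint -1.5: f = -2.375 < 0 → [-1.5, -1]
midpoint -1.25: f = 0.953125 > 0 → [-1.5, -1.25]
midpoint -1.375: f = -0.533203 < 0 → [-1.375, -1.25]
midpoint -1.3125: f = 0.2522 > 0 → [-1.375, -1.3125]

[-1.375, -1.3125]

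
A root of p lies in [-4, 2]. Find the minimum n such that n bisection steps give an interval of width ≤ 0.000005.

Width after n steps is 6/2^n. Need 2^n ≥ 6/0.000005 = 1200000.
2^20 = 1048576 < 1200000 ≤ 2^21 = 2097152, so n = 21.

21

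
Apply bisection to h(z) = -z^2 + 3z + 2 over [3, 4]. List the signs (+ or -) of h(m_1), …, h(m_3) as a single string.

z = 3.5 gives h = 0.25, positive; keep [3.5, 4]
z = 3.75 gives h = -0.8125, negative; keep [3.5, 3.75]
z = 3.625 gives h = -0.265625, negative; keep [3.5, 3.625]

+--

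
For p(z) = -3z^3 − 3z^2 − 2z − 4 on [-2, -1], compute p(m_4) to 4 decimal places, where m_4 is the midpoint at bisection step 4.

midpoint -1.5: p = 2.375 > 0 → [-1.5, -1]
midpoint -1.25: p = -0.328125 < 0 → [-1.5, -1.25]
midpoint -1.375: p = 0.876953 > 0 → [-1.375, -1.25]
midpoint -1.3125: p = 0.24 > 0 → [-1.3125, -1.25]

0.2400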